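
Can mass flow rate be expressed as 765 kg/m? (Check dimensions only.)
No

mass flow rate has SI base units: kg / s
kg/m does NOT reduce to kg / s; a valid unit for mass flow rate would be e.g. kg/s.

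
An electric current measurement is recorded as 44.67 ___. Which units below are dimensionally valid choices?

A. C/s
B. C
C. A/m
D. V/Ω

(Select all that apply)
A, D

electric current has SI base units: A

Checking each option against A:
  A. C/s: ✓ matches
  B. C: ✗ does not match
  C. A/m: ✗ does not match
  D. V/Ω: ✓ matches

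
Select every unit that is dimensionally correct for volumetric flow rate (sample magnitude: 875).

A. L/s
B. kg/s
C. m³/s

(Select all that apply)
A, C

volumetric flow rate has SI base units: m^3 / s

Checking each option against m^3 / s:
  A. L/s: ✓ matches
  B. kg/s: ✗ does not match
  C. m³/s: ✓ matches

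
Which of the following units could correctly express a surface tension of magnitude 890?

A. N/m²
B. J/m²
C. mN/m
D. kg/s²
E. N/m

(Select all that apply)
B, C, D, E

surface tension has SI base units: kg / s^2

Checking each option against kg / s^2:
  A. N/m²: ✗ does not match
  B. J/m²: ✓ matches
  C. mN/m: ✓ matches
  D. kg/s²: ✓ matches
  E. N/m: ✓ matches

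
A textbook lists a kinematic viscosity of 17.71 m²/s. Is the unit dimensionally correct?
Yes

kinematic viscosity has SI base units: m^2 / s
m²/s reduces to the same SI base units, so it is a valid unit for kinematic viscosity.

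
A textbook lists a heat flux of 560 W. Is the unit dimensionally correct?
No

heat flux has SI base units: kg / s^3
W does NOT reduce to kg / s^3; a valid unit for heat flux would be e.g. W/m².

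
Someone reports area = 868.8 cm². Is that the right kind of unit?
Yes

area has SI base units: m^2
cm² reduces to the same SI base units, so it is a valid unit for area.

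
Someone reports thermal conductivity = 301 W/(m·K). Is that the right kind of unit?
Yes

thermal conductivity has SI base units: kg * m / (s^3 * K)
W/(m·K) reduces to the same SI base units, so it is a valid unit for thermal conductivity.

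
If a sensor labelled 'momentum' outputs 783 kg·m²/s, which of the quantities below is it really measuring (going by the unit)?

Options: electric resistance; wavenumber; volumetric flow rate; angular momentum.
angular momentum

momentum should have units dimensionally equivalent to kg * m / s (e.g. kg·m/s).
The given unit 'kg·m²/s' reduces to kg * m^2 / s. Of the listed options, that is the dimensionality of angular momentum.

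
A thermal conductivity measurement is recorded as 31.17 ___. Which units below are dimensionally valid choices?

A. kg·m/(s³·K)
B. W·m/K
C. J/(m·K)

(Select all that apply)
A

thermal conductivity has SI base units: kg * m / (s^3 * K)

Checking each option against kg * m / (s^3 * K):
  A. kg·m/(s³·K): ✓ matches
  B. W·m/K: ✗ does not match
  C. J/(m·K): ✗ does not match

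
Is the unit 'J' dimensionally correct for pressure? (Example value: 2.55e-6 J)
No

pressure has SI base units: kg / (m * s^2)
J does NOT reduce to kg / (m * s^2); a valid unit for pressure would be e.g. Pa.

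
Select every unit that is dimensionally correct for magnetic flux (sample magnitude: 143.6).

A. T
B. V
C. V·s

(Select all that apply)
C

magnetic flux has SI base units: kg * m^2 / (A * s^2)

Checking each option against kg * m^2 / (A * s^2):
  A. T: ✗ does not match
  B. V: ✗ does not match
  C. V·s: ✓ matches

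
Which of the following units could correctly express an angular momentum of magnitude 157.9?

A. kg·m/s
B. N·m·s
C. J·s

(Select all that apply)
B, C

angular momentum has SI base units: kg * m^2 / s

Checking each option against kg * m^2 / s:
  A. kg·m/s: ✗ does not match
  B. N·m·s: ✓ matches
  C. J·s: ✓ matches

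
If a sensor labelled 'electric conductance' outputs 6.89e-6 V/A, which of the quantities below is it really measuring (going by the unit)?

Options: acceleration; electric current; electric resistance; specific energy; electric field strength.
electric resistance

electric conductance should have units dimensionally equivalent to A^2 * s^3 / (kg * m^2) (e.g. S).
The given unit 'V/A' reduces to kg * m^2 / (A^2 * s^3). Of the listed options, that is the dimensionality of electric resistance.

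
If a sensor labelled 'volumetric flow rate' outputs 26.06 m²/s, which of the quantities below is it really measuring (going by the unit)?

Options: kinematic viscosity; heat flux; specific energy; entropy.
kinematic viscosity

volumetric flow rate should have units dimensionally equivalent to m^3 / s (e.g. m³/s).
The given unit 'm²/s' reduces to m^2 / s. Of the listed options, that is the dimensionality of kinematic viscosity.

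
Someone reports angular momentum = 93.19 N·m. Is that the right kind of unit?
No

angular momentum has SI base units: kg * m^2 / s
N·m does NOT reduce to kg * m^2 / s; a valid unit for angular momentum would be e.g. kg·m²/s.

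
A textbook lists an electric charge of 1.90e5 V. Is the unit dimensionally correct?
No

electric charge has SI base units: A * s
V does NOT reduce to A * s; a valid unit for electric charge would be e.g. C.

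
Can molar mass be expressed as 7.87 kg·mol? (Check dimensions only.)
No

molar mass has SI base units: kg / mol
kg·mol does NOT reduce to kg / mol; a valid unit for molar mass would be e.g. kg/mol.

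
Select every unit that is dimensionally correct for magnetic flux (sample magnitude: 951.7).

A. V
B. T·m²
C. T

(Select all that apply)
B

magnetic flux has SI base units: kg * m^2 / (A * s^2)

Checking each option against kg * m^2 / (A * s^2):
  A. V: ✗ does not match
  B. T·m²: ✓ matches
  C. T: ✗ does not match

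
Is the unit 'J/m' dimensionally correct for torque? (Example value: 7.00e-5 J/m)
No

torque has SI base units: kg * m^2 / s^2
J/m does NOT reduce to kg * m^2 / s^2; a valid unit for torque would be e.g. N·m.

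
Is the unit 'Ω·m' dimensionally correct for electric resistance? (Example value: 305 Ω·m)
No

electric resistance has SI base units: kg * m^2 / (A^2 * s^3)
Ω·m does NOT reduce to kg * m^2 / (A^2 * s^3); a valid unit for electric resistance would be e.g. Ω.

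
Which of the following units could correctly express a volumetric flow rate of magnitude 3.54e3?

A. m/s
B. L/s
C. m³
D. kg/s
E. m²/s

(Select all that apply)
B

volumetric flow rate has SI base units: m^3 / s

Checking each option against m^3 / s:
  A. m/s: ✗ does not match
  B. L/s: ✓ matches
  C. m³: ✗ does not match
  D. kg/s: ✗ does not match
  E. m²/s: ✗ does not match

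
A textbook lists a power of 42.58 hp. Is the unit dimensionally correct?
Yes

power has SI base units: kg * m^2 / s^3
hp reduces to the same SI base units, so it is a valid unit for power.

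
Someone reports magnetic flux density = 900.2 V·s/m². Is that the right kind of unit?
Yes

magnetic flux density has SI base units: kg / (A * s^2)
V·s/m² reduces to the same SI base units, so it is a valid unit for magnetic flux density.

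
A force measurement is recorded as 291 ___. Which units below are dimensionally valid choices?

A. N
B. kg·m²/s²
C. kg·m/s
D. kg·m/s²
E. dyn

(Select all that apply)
A, D, E

force has SI base units: kg * m / s^2

Checking each option against kg * m / s^2:
  A. N: ✓ matches
  B. kg·m²/s²: ✗ does not match
  C. kg·m/s: ✗ does not match
  D. kg·m/s²: ✓ matches
  E. dyn: ✓ matches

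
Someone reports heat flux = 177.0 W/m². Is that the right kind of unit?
Yes

heat flux has SI base units: kg / s^3
W/m² reduces to the same SI base units, so it is a valid unit for heat flux.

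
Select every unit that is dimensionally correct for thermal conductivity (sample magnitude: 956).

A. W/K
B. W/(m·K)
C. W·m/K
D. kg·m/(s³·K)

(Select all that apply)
B, D

thermal conductivity has SI base units: kg * m / (s^3 * K)

Checking each option against kg * m / (s^3 * K):
  A. W/K: ✗ does not match
  B. W/(m·K): ✓ matches
  C. W·m/K: ✗ does not match
  D. kg·m/(s³·K): ✓ matches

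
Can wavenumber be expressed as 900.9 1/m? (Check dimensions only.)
Yes

wavenumber has SI base units: 1 / m
1/m reduces to the same SI base units, so it is a valid unit for wavenumber.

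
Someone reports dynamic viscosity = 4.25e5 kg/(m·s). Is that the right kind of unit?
Yes

dynamic viscosity has SI base units: kg / (m * s)
kg/(m·s) reduces to the same SI base units, so it is a valid unit for dynamic viscosity.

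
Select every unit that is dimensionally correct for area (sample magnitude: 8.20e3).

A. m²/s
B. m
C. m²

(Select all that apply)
C

area has SI base units: m^2

Checking each option against m^2:
  A. m²/s: ✗ does not match
  B. m: ✗ does not match
  C. m²: ✓ matches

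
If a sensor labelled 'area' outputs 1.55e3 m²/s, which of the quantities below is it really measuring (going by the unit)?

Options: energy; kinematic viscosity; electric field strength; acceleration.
kinematic viscosity

area should have units dimensionally equivalent to m^2 (e.g. m²).
The given unit 'm²/s' reduces to m^2 / s. Of the listed options, that is the dimensionality of kinematic viscosity.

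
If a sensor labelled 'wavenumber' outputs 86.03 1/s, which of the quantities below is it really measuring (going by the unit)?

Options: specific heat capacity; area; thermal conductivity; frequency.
frequency

wavenumber should have units dimensionally equivalent to 1 / m (e.g. 1/m).
The given unit '1/s' reduces to 1 / s. Of the listed options, that is the dimensionality of frequency.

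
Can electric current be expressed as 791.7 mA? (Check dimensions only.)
Yes

electric current has SI base units: A
mA reduces to the same SI base units, so it is a valid unit for electric current.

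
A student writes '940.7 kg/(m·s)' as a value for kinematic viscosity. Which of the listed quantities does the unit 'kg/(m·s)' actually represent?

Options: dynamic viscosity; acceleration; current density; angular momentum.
dynamic viscosity

kinematic viscosity should have units dimensionally equivalent to m^2 / s (e.g. m²/s).
The given unit 'kg/(m·s)' reduces to kg / (m * s). Of the listed options, that is the dimensionality of dynamic viscosity.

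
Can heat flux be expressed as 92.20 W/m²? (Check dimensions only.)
Yes

heat flux has SI base units: kg / s^3
W/m² reduces to the same SI base units, so it is a valid unit for heat flux.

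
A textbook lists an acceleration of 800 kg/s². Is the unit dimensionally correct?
No

acceleration has SI base units: m / s^2
kg/s² does NOT reduce to m / s^2; a valid unit for acceleration would be e.g. m/s².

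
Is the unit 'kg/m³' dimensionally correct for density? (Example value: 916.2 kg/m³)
Yes

density has SI base units: kg / m^3
kg/m³ reduces to the same SI base units, so it is a valid unit for density.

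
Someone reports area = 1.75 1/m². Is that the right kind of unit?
No

area has SI base units: m^2
1/m² does NOT reduce to m^2; a valid unit for area would be e.g. m².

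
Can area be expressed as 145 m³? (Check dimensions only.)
No

area has SI base units: m^2
m³ does NOT reduce to m^2; a valid unit for area would be e.g. m².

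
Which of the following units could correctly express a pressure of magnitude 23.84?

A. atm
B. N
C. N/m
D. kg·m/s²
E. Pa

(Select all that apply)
A, E

pressure has SI base units: kg / (m * s^2)

Checking each option against kg / (m * s^2):
  A. atm: ✓ matches
  B. N: ✗ does not match
  C. N/m: ✗ does not match
  D. kg·m/s²: ✗ does not match
  E. Pa: ✓ matches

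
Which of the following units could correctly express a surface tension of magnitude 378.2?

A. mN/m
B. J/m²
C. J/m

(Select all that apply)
A, B

surface tension has SI base units: kg / s^2

Checking each option against kg / s^2:
  A. mN/m: ✓ matches
  B. J/m²: ✓ matches
  C. J/m: ✗ does not match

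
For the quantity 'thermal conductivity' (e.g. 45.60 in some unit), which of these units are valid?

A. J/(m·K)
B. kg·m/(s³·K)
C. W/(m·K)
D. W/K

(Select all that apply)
B, C

thermal conductivity has SI base units: kg * m / (s^3 * K)

Checking each option against kg * m / (s^3 * K):
  A. J/(m·K): ✗ does not match
  B. kg·m/(s³·K): ✓ matches
  C. W/(m·K): ✓ matches
  D. W/K: ✗ does not match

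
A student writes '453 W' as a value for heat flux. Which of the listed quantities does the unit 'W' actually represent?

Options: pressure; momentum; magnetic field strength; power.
power

heat flux should have units dimensionally equivalent to kg / s^3 (e.g. W/m²).
The given unit 'W' reduces to kg * m^2 / s^3. Of the listed options, that is the dimensionality of power.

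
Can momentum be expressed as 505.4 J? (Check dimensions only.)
No

momentum has SI base units: kg * m / s
J does NOT reduce to kg * m / s; a valid unit for momentum would be e.g. kg·m/s.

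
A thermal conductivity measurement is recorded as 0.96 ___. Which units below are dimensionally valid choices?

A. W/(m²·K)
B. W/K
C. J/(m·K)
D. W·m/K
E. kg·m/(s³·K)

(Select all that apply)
E

thermal conductivity has SI base units: kg * m / (s^3 * K)

Checking each option against kg * m / (s^3 * K):
  A. W/(m²·K): ✗ does not match
  B. W/K: ✗ does not match
  C. J/(m·K): ✗ does not match
  D. W·m/K: ✗ does not match
  E. kg·m/(s³·K): ✓ matches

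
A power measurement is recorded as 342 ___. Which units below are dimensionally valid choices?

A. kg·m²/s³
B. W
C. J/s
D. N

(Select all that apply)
A, B, C

power has SI base units: kg * m^2 / s^3

Checking each option against kg * m^2 / s^3:
  A. kg·m²/s³: ✓ matches
  B. W: ✓ matches
  C. J/s: ✓ matches
  D. N: ✗ does not match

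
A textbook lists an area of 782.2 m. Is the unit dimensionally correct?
No

area has SI base units: m^2
m does NOT reduce to m^2; a valid unit for area would be e.g. m².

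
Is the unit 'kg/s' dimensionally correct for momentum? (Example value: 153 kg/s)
No

momentum has SI base units: kg * m / s
kg/s does NOT reduce to kg * m / s; a valid unit for momentum would be e.g. kg·m/s.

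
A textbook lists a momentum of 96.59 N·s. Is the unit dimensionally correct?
Yes

momentum has SI base units: kg * m / s
N·s reduces to the same SI base units, so it is a valid unit for momentum.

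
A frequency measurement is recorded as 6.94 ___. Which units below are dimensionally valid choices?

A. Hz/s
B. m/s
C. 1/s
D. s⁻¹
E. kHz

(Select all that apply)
C, D, E

frequency has SI base units: 1 / s

Checking each option against 1 / s:
  A. Hz/s: ✗ does not match
  B. m/s: ✗ does not match
  C. 1/s: ✓ matches
  D. s⁻¹: ✓ matches
  E. kHz: ✓ matches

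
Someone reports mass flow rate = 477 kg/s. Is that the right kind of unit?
Yes

mass flow rate has SI base units: kg / s
kg/s reduces to the same SI base units, so it is a valid unit for mass flow rate.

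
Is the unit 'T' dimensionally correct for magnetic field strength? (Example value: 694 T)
No

magnetic field strength has SI base units: A / m
T does NOT reduce to A / m; a valid unit for magnetic field strength would be e.g. A/m.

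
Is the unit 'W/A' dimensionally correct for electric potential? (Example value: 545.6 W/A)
Yes

electric potential has SI base units: kg * m^2 / (A * s^3)
W/A reduces to the same SI base units, so it is a valid unit for electric potential.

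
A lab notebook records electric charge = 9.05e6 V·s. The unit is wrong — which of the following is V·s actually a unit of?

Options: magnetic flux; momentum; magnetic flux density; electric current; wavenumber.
magnetic flux

electric charge should have units dimensionally equivalent to A * s (e.g. C).
The given unit 'V·s' reduces to kg * m^2 / (A * s^2). Of the listed options, that is the dimensionality of magnetic flux.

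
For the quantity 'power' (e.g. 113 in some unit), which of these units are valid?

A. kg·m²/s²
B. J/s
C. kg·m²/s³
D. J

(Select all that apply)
B, C

power has SI base units: kg * m^2 / s^3

Checking each option against kg * m^2 / s^3:
  A. kg·m²/s²: ✗ does not match
  B. J/s: ✓ matches
  C. kg·m²/s³: ✓ matches
  D. J: ✗ does not match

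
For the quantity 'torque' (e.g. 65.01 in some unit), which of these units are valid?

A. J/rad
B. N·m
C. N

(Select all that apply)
A, B

torque has SI base units: kg * m^2 / s^2

Checking each option against kg * m^2 / s^2:
  A. J/rad: ✓ matches
  B. N·m: ✓ matches
  C. N: ✗ does not match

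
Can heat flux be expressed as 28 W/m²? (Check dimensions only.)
Yes

heat flux has SI base units: kg / s^3
W/m² reduces to the same SI base units, so it is a valid unit for heat flux.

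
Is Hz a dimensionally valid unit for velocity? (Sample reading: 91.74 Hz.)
No

velocity has SI base units: m / s
Hz does NOT reduce to m / s; a valid unit for velocity would be e.g. m/s.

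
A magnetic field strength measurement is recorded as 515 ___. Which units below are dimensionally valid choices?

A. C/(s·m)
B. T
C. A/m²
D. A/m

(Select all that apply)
A, D

magnetic field strength has SI base units: A / m

Checking each option against A / m:
  A. C/(s·m): ✓ matches
  B. T: ✗ does not match
  C. A/m²: ✗ does not match
  D. A/m: ✓ matches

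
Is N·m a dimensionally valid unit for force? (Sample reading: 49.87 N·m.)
No

force has SI base units: kg * m / s^2
N·m does NOT reduce to kg * m / s^2; a valid unit for force would be e.g. N.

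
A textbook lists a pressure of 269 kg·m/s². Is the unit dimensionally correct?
No

pressure has SI base units: kg / (m * s^2)
kg·m/s² does NOT reduce to kg / (m * s^2); a valid unit for pressure would be e.g. Pa.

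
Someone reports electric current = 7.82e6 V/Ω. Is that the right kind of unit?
Yes

electric current has SI base units: A
V/Ω reduces to the same SI base units, so it is a valid unit for electric current.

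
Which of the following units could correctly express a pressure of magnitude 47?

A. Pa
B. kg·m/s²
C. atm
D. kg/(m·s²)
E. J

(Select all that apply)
A, C, D

pressure has SI base units: kg / (m * s^2)

Checking each option against kg / (m * s^2):
  A. Pa: ✓ matches
  B. kg·m/s²: ✗ does not match
  C. atm: ✓ matches
  D. kg/(m·s²): ✓ matches
  E. J: ✗ does not match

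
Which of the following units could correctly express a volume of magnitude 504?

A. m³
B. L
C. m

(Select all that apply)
A, B

volume has SI base units: m^3

Checking each option against m^3:
  A. m³: ✓ matches
  B. L: ✓ matches
  C. m: ✗ does not match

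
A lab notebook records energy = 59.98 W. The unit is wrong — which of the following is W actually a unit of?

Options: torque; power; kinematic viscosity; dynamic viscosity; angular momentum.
power

energy should have units dimensionally equivalent to kg * m^2 / s^2 (e.g. J).
The given unit 'W' reduces to kg * m^2 / s^3. Of the listed options, that is the dimensionality of power.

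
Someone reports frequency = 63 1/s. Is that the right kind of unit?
Yes

frequency has SI base units: 1 / s
1/s reduces to the same SI base units, so it is a valid unit for frequency.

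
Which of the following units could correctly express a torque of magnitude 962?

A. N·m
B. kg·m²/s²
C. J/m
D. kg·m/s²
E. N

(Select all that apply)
A, B

torque has SI base units: kg * m^2 / s^2

Checking each option against kg * m^2 / s^2:
  A. N·m: ✓ matches
  B. kg·m²/s²: ✓ matches
  C. J/m: ✗ does not match
  D. kg·m/s²: ✗ does not match
  E. N: ✗ does not match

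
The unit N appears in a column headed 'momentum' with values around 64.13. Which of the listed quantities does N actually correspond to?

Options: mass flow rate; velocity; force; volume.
force

momentum should have units dimensionally equivalent to kg * m / s (e.g. kg·m/s).
The given unit 'N' reduces to kg * m / s^2. Of the listed options, that is the dimensionality of force.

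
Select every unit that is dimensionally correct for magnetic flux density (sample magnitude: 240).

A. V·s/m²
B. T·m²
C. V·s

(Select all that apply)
A

magnetic flux density has SI base units: kg / (A * s^2)

Checking each option against kg / (A * s^2):
  A. V·s/m²: ✓ matches
  B. T·m²: ✗ does not match
  C. V·s: ✗ does not match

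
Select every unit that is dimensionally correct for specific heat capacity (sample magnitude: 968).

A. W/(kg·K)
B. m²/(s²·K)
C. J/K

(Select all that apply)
B

specific heat capacity has SI base units: m^2 / (s^2 * K)

Checking each option against m^2 / (s^2 * K):
  A. W/(kg·K): ✗ does not match
  B. m²/(s²·K): ✓ matches
  C. J/K: ✗ does not match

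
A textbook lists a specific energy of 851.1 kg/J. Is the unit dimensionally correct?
No

specific energy has SI base units: m^2 / s^2
kg/J does NOT reduce to m^2 / s^2; a valid unit for specific energy would be e.g. J/kg.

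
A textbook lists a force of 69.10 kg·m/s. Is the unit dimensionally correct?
No

force has SI base units: kg * m / s^2
kg·m/s does NOT reduce to kg * m / s^2; a valid unit for force would be e.g. N.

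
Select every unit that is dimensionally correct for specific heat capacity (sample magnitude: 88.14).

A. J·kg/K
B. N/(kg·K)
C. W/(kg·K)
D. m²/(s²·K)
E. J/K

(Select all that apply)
D

specific heat capacity has SI base units: m^2 / (s^2 * K)

Checking each option against m^2 / (s^2 * K):
  A. J·kg/K: ✗ does not match
  B. N/(kg·K): ✗ does not match
  C. W/(kg·K): ✗ does not match
  D. m²/(s²·K): ✓ matches
  E. J/K: ✗ does not match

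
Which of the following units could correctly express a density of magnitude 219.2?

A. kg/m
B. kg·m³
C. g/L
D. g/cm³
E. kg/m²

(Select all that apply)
C, D

density has SI base units: kg / m^3

Checking each option against kg / m^3:
  A. kg/m: ✗ does not match
  B. kg·m³: ✗ does not match
  C. g/L: ✓ matches
  D. g/cm³: ✓ matches
  E. kg/m²: ✗ does not match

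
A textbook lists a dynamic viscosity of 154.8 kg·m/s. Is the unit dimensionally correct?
No

dynamic viscosity has SI base units: kg / (m * s)
kg·m/s does NOT reduce to kg / (m * s); a valid unit for dynamic viscosity would be e.g. Pa·s.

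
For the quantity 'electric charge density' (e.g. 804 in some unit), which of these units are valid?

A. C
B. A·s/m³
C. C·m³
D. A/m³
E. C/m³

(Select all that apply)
B, E

electric charge density has SI base units: A * s / m^3

Checking each option against A * s / m^3:
  A. C: ✗ does not match
  B. A·s/m³: ✓ matches
  C. C·m³: ✗ does not match
  D. A/m³: ✗ does not match
  E. C/m³: ✓ matches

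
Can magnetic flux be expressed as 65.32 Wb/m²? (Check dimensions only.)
No

magnetic flux has SI base units: kg * m^2 / (A * s^2)
Wb/m² does NOT reduce to kg * m^2 / (A * s^2); a valid unit for magnetic flux would be e.g. Wb.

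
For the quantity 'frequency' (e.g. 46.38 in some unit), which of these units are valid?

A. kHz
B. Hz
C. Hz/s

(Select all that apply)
A, B

frequency has SI base units: 1 / s

Checking each option against 1 / s:
  A. kHz: ✓ matches
  B. Hz: ✓ matches
  C. Hz/s: ✗ does not match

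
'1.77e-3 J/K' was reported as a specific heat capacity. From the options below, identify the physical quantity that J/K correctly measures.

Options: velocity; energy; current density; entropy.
entropy

specific heat capacity should have units dimensionally equivalent to m^2 / (s^2 * K) (e.g. J/(kg·K)).
The given unit 'J/K' reduces to kg * m^2 / (s^2 * K). Of the listed options, that is the dimensionality of entropy.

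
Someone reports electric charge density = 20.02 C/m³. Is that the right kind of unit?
Yes

electric charge density has SI base units: A * s / m^3
C/m³ reduces to the same SI base units, so it is a valid unit for electric charge density.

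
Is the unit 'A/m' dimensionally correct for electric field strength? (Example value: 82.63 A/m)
No

electric field strength has SI base units: kg * m / (A * s^3)
A/m does NOT reduce to kg * m / (A * s^3); a valid unit for electric field strength would be e.g. V/m.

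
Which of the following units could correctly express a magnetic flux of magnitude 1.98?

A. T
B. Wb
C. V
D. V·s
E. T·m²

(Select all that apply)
B, D, E

magnetic flux has SI base units: kg * m^2 / (A * s^2)

Checking each option against kg * m^2 / (A * s^2):
  A. T: ✗ does not match
  B. Wb: ✓ matches
  C. V: ✗ does not match
  D. V·s: ✓ matches
  E. T·m²: ✓ matches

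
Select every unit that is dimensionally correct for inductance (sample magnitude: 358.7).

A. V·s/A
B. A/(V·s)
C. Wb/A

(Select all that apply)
A, C

inductance has SI base units: kg * m^2 / (A^2 * s^2)

Checking each option against kg * m^2 / (A^2 * s^2):
  A. V·s/A: ✓ matches
  B. A/(V·s): ✗ does not match
  C. Wb/A: ✓ matches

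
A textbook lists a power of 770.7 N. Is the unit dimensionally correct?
No

power has SI base units: kg * m^2 / s^3
N does NOT reduce to kg * m^2 / s^3; a valid unit for power would be e.g. W.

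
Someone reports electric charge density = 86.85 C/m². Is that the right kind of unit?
No

electric charge density has SI base units: A * s / m^3
C/m² does NOT reduce to A * s / m^3; a valid unit for electric charge density would be e.g. C/m³.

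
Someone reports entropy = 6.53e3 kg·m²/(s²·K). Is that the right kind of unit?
Yes

entropy has SI base units: kg * m^2 / (s^2 * K)
kg·m²/(s²·K) reduces to the same SI base units, so it is a valid unit for entropy.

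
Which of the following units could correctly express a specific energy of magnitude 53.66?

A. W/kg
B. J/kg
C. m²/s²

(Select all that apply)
B, C

specific energy has SI base units: m^2 / s^2

Checking each option against m^2 / s^2:
  A. W/kg: ✗ does not match
  B. J/kg: ✓ matches
  C. m²/s²: ✓ matches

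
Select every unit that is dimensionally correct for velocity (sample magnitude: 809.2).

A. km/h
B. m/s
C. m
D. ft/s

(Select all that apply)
A, B, D

velocity has SI base units: m / s

Checking each option against m / s:
  A. km/h: ✓ matches
  B. m/s: ✓ matches
  C. m: ✗ does not match
  D. ft/s: ✓ matches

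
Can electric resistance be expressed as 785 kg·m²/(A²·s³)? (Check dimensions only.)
Yes

electric resistance has SI base units: kg * m^2 / (A^2 * s^3)
kg·m²/(A²·s³) reduces to the same SI base units, so it is a valid unit for electric resistance.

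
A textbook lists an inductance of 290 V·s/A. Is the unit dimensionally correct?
Yes

inductance has SI base units: kg * m^2 / (A^2 * s^2)
V·s/A reduces to the same SI base units, so it is a valid unit for inductance.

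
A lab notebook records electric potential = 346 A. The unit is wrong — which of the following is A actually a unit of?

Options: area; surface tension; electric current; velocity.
electric current

electric potential should have units dimensionally equivalent to kg * m^2 / (A * s^3) (e.g. V).
The given unit 'A' reduces to A. Of the listed options, that is the dimensionality of electric current.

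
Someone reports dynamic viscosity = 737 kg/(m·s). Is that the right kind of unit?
Yes

dynamic viscosity has SI base units: kg / (m * s)
kg/(m·s) reduces to the same SI base units, so it is a valid unit for dynamic viscosity.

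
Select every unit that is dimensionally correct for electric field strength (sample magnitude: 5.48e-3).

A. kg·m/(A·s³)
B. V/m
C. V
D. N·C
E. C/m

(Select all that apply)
A, B

electric field strength has SI base units: kg * m / (A * s^3)

Checking each option against kg * m / (A * s^3):
  A. kg·m/(A·s³): ✓ matches
  B. V/m: ✓ matches
  C. V: ✗ does not match
  D. N·C: ✗ does not match
  E. C/m: ✗ does not match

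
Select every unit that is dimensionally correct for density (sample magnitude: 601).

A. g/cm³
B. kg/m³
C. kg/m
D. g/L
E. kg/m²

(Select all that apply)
A, B, D

density has SI base units: kg / m^3

Checking each option against kg / m^3:
  A. g/cm³: ✓ matches
  B. kg/m³: ✓ matches
  C. kg/m: ✗ does not match
  D. g/L: ✓ matches
  E. kg/m²: ✗ does not match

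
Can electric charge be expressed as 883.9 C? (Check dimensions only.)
Yes

electric charge has SI base units: A * s
C reduces to the same SI base units, so it is a valid unit for electric charge.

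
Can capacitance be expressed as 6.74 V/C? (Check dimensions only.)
No

capacitance has SI base units: A^2 * s^4 / (kg * m^2)
V/C does NOT reduce to A^2 * s^4 / (kg * m^2); a valid unit for capacitance would be e.g. F.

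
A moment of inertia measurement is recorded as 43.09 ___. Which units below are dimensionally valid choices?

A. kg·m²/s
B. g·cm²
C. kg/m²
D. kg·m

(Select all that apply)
B

moment of inertia has SI base units: kg * m^2

Checking each option against kg * m^2:
  A. kg·m²/s: ✗ does not match
  B. g·cm²: ✓ matches
  C. kg/m²: ✗ does not match
  D. kg·m: ✗ does not match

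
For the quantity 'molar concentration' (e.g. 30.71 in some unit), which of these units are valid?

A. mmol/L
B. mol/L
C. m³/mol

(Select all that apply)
A, B

molar concentration has SI base units: mol / m^3

Checking each option against mol / m^3:
  A. mmol/L: ✓ matches
  B. mol/L: ✓ matches
  C. m³/mol: ✗ does not match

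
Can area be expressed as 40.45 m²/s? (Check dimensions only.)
No

area has SI base units: m^2
m²/s does NOT reduce to m^2; a valid unit for area would be e.g. m².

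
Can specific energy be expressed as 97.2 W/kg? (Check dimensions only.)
No

specific energy has SI base units: m^2 / s^2
W/kg does NOT reduce to m^2 / s^2; a valid unit for specific energy would be e.g. J/kg.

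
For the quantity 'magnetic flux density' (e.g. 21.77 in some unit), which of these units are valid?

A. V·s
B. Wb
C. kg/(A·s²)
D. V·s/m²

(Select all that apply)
C, D

magnetic flux density has SI base units: kg / (A * s^2)

Checking each option against kg / (A * s^2):
  A. V·s: ✗ does not match
  B. Wb: ✗ does not match
  C. kg/(A·s²): ✓ matches
  D. V·s/m²: ✓ matches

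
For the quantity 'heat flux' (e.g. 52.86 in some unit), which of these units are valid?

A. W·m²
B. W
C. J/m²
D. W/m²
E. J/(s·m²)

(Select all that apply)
D, E

heat flux has SI base units: kg / s^3

Checking each option against kg / s^3:
  A. W·m²: ✗ does not match
  B. W: ✗ does not match
  C. J/m²: ✗ does not match
  D. W/m²: ✓ matches
  E. J/(s·m²): ✓ matches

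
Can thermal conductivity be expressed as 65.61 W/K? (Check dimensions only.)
No

thermal conductivity has SI base units: kg * m / (s^3 * K)
W/K does NOT reduce to kg * m / (s^3 * K); a valid unit for thermal conductivity would be e.g. W/(m·K).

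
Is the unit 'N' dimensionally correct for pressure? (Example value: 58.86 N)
No

pressure has SI base units: kg / (m * s^2)
N does NOT reduce to kg / (m * s^2); a valid unit for pressure would be e.g. Pa.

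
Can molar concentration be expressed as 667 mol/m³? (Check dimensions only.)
Yes

molar concentration has SI base units: mol / m^3
mol/m³ reduces to the same SI base units, so it is a valid unit for molar concentration.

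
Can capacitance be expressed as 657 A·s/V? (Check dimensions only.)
Yes

capacitance has SI base units: A^2 * s^4 / (kg * m^2)
A·s/V reduces to the same SI base units, so it is a valid unit for capacitance.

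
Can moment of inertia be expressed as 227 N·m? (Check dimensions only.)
No

moment of inertia has SI base units: kg * m^2
N·m does NOT reduce to kg * m^2; a valid unit for moment of inertia would be e.g. kg·m².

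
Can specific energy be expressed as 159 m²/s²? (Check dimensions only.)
Yes

specific energy has SI base units: m^2 / s^2
m²/s² reduces to the same SI base units, so it is a valid unit for specific energy.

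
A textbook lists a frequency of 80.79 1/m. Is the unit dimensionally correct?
No

frequency has SI base units: 1 / s
1/m does NOT reduce to 1 / s; a valid unit for frequency would be e.g. Hz.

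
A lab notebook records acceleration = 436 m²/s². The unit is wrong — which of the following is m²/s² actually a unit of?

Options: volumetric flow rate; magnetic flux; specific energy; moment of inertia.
specific energy

acceleration should have units dimensionally equivalent to m / s^2 (e.g. m/s²).
The given unit 'm²/s²' reduces to m^2 / s^2. Of the listed options, that is the dimensionality of specific energy.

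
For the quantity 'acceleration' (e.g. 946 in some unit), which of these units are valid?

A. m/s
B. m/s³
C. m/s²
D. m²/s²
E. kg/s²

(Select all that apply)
C

acceleration has SI base units: m / s^2

Checking each option against m / s^2:
  A. m/s: ✗ does not match
  B. m/s³: ✗ does not match
  C. m/s²: ✓ matches
  D. m²/s²: ✗ does not match
  E. kg/s²: ✗ does not match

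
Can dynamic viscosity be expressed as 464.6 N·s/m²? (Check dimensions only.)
Yes

dynamic viscosity has SI base units: kg / (m * s)
N·s/m² reduces to the same SI base units, so it is a valid unit for dynamic viscosity.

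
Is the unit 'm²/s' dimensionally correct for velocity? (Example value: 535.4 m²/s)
No

velocity has SI base units: m / s
m²/s does NOT reduce to m / s; a valid unit for velocity would be e.g. m/s.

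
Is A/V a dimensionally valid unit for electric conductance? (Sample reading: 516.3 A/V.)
Yes

electric conductance has SI base units: A^2 * s^3 / (kg * m^2)
A/V reduces to the same SI base units, so it is a valid unit for electric conductance.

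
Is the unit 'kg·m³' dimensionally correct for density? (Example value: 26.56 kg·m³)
No

density has SI base units: kg / m^3
kg·m³ does NOT reduce to kg / m^3; a valid unit for density would be e.g. kg/m³.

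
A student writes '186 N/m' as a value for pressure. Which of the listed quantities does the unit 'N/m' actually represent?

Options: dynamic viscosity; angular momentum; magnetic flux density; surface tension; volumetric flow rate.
surface tension

pressure should have units dimensionally equivalent to kg / (m * s^2) (e.g. Pa).
The given unit 'N/m' reduces to kg / s^2. Of the listed options, that is the dimensionality of surface tension.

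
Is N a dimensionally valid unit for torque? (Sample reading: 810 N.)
No

torque has SI base units: kg * m^2 / s^2
N does NOT reduce to kg * m^2 / s^2; a valid unit for torque would be e.g. N·m.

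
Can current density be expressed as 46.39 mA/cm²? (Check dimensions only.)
Yes

current density has SI base units: A / m^2
mA/cm² reduces to the same SI base units, so it is a valid unit for current density.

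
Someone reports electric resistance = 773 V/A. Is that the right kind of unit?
Yes

electric resistance has SI base units: kg * m^2 / (A^2 * s^3)
V/A reduces to the same SI base units, so it is a valid unit for electric resistance.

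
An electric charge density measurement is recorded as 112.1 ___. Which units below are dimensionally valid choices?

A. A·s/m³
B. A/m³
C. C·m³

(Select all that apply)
A

electric charge density has SI base units: A * s / m^3

Checking each option against A * s / m^3:
  A. A·s/m³: ✓ matches
  B. A/m³: ✗ does not match
  C. C·m³: ✗ does not match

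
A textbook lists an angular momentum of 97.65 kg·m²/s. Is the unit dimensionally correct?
Yes

angular momentum has SI base units: kg * m^2 / s
kg·m²/s reduces to the same SI base units, so it is a valid unit for angular momentum.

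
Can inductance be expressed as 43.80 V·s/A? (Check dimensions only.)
Yes

inductance has SI base units: kg * m^2 / (A^2 * s^2)
V·s/A reduces to the same SI base units, so it is a valid unit for inductance.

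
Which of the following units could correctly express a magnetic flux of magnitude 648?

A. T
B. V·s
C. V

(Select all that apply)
B

magnetic flux has SI base units: kg * m^2 / (A * s^2)

Checking each option against kg * m^2 / (A * s^2):
  A. T: ✗ does not match
  B. V·s: ✓ matches
  C. V: ✗ does not match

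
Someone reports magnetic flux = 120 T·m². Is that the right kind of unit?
Yes

magnetic flux has SI base units: kg * m^2 / (A * s^2)
T·m² reduces to the same SI base units, so it is a valid unit for magnetic flux.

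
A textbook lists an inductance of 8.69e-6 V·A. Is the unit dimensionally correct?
No

inductance has SI base units: kg * m^2 / (A^2 * s^2)
V·A does NOT reduce to kg * m^2 / (A^2 * s^2); a valid unit for inductance would be e.g. H.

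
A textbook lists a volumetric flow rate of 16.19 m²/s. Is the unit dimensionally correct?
No

volumetric flow rate has SI base units: m^3 / s
m²/s does NOT reduce to m^3 / s; a valid unit for volumetric flow rate would be e.g. m³/s.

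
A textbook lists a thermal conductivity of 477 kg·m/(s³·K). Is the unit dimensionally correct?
Yes

thermal conductivity has SI base units: kg * m / (s^3 * K)
kg·m/(s³·K) reduces to the same SI base units, so it is a valid unit for thermal conductivity.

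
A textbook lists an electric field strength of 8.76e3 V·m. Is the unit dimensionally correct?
No

electric field strength has SI base units: kg * m / (A * s^3)
V·m does NOT reduce to kg * m / (A * s^3); a valid unit for electric field strength would be e.g. V/m.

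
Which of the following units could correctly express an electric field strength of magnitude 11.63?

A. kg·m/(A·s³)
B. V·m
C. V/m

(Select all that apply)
A, C

electric field strength has SI base units: kg * m / (A * s^3)

Checking each option against kg * m / (A * s^3):
  A. kg·m/(A·s³): ✓ matches
  B. V·m: ✗ does not match
  C. V/m: ✓ matches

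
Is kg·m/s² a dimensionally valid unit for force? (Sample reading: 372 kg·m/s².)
Yes

force has SI base units: kg * m / s^2
kg·m/s² reduces to the same SI base units, so it is a valid unit for force.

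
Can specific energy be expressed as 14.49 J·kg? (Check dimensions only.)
No

specific energy has SI base units: m^2 / s^2
J·kg does NOT reduce to m^2 / s^2; a valid unit for specific energy would be e.g. J/kg.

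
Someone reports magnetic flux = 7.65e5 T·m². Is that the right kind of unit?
Yes

magnetic flux has SI base units: kg * m^2 / (A * s^2)
T·m² reduces to the same SI base units, so it is a valid unit for magnetic flux.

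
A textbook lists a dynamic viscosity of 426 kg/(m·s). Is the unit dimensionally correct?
Yes

dynamic viscosity has SI base units: kg / (m * s)
kg/(m·s) reduces to the same SI base units, so it is a valid unit for dynamic viscosity.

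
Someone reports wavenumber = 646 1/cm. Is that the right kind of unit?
Yes

wavenumber has SI base units: 1 / m
1/cm reduces to the same SI base units, so it is a valid unit for wavenumber.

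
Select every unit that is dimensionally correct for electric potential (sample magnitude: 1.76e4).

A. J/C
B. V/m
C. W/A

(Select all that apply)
A, C

electric potential has SI base units: kg * m^2 / (A * s^3)

Checking each option against kg * m^2 / (A * s^3):
  A. J/C: ✓ matches
  B. V/m: ✗ does not match
  C. W/A: ✓ matches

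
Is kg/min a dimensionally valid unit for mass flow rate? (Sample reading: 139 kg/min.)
Yes

mass flow rate has SI base units: kg / s
kg/min reduces to the same SI base units, so it is a valid unit for mass flow rate.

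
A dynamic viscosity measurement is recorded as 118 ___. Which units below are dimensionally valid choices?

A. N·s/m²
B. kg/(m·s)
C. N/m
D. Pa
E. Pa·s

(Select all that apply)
A, B, E

dynamic viscosity has SI base units: kg / (m * s)

Checking each option against kg / (m * s):
  A. N·s/m²: ✓ matches
  B. kg/(m·s): ✓ matches
  C. N/m: ✗ does not match
  D. Pa: ✗ does not match
  E. Pa·s: ✓ matches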